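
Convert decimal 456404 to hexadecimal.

Using repeated division by 16 (digits 10–15 are A–F):
456404 ÷ 16 = 28525 remainder 4
28525 ÷ 16 = 1782 remainder 13 (D)
1782 ÷ 16 = 111 remainder 6
111 ÷ 16 = 6 remainder 15 (F)
6 ÷ 16 = 0 remainder 6
Reading remainders bottom to top: 6F6D4



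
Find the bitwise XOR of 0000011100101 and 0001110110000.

XOR: 1 when bits differ
  0000011100101
^ 0001110110000
---------------
  0001101010101
Decimal: 229 ^ 944 = 853



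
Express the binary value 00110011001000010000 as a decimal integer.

Sum of powers of 2 for each 1-bit:
2^4 + 2^9 + 2^12 + 2^13 + 2^16 + 2^17
= 16 + 512 + 4096 + 8192 + 65536 + 131072
= 209424



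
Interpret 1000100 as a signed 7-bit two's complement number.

Binary: 1000100
Sign bit: 1 (negative)
Invert: 0111011
Add 1:  0111100
Magnitude: 0111100 = 32 + 16 + 8 + 4 = 60
Value: -60



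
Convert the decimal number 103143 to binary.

Using repeated division by 2:
103143 ÷ 2 = 51571 remainder 1
51571 ÷ 2 = 25785 remainder 1
25785 ÷ 2 = 12892 remainder 1
12892 ÷ 2 = 6446 remainder 0
6446 ÷ 2 = 3223 remainder 0
3223 ÷ 2 = 1611 remainder 1
1611 ÷ 2 = 805 remainder 1
805 ÷ 2 = 402 remainder 1
402 ÷ 2 = 201 remainder 0
201 ÷ 2 = 100 remainder 1
100 ÷ 2 = 50 remainder 0
50 ÷ 2 = 25 remainder 0
25 ÷ 2 = 12 remainder 1
12 ÷ 2 = 6 remainder 0
6 ÷ 2 = 3 remainder 0
3 ÷ 2 = 1 remainder 1
1 ÷ 2 = 0 remainder 1
Reading remainders bottom to top: 11001001011100111



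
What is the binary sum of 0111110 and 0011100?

Add column by column from the right: bit + bit + carry-in; write the sum mod 2, carry 1 when the sum is 2 or 3.
carry:  1111000
        0111110
+       0011100
---------------
       01011010
(the carry out of the leftmost column, 0, becomes the leading bit)
Decimal check:
  0111110 = 32 + 16 + 8 + 4 + 2 = 62
  0011100 = 16 + 8 + 4 = 28
  62 + 28 = 90, and 01011010 = 64 + 16 + 8 + 2 = 90 ✓



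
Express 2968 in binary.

Using repeated division by 2:
2968 ÷ 2 = 1484 remainder 0
1484 ÷ 2 = 742 remainder 0
742 ÷ 2 = 371 remainder 0
371 ÷ 2 = 185 remainder 1
185 ÷ 2 = 92 remainder 1
92 ÷ 2 = 46 remainder 0
46 ÷ 2 = 23 remainder 0
23 ÷ 2 = 11 remainder 1
11 ÷ 2 = 5 remainder 1
5 ÷ 2 = 2 remainder 1
2 ÷ 2 = 1 remainder 0
1 ÷ 2 = 0 remainder 1
Reading remainders bottom to top: 101110011000



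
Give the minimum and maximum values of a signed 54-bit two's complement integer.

For 54-bit two's complement:
Minimum: -2^53 = -9007199254740992
Maximum: 2^53 - 1 = 9007199254740991



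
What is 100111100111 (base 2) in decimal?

Sum of powers of 2 for each 1-bit:
2^0 + 2^1 + 2^2 + 2^5 + 2^6 + 2^7 + 2^8 + 2^11
= 1 + 2 + 4 + 32 + 64 + 128 + 256 + 2048
= 2535



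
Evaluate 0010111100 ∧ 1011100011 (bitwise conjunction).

AND: 1 only when both bits are 1
  0010111100
& 1011100011
------------
  0010100000
Decimal: 188 & 739 = 160



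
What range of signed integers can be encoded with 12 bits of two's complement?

For 12-bit two's complement:
Minimum: -2^11 = -2048
Maximum: 2^11 - 1 = 2047



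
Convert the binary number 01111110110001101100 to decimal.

Sum of powers of 2 for each 1-bit:
2^2 + 2^3 + 2^5 + 2^6 + 2^10 + 2^11 + 2^13 + 2^14 + 2^15 + 2^16 + 2^17 + 2^18
= 4 + 8 + 32 + 64 + 1024 + 2048 + 8192 + 16384 + 32768 + 65536 + 131072 + 262144
= 519276



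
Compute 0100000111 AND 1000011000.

AND: 1 only when both bits are 1
  0100000111
& 1000011000
------------
  0000000000
Decimal: 263 & 536 = 0



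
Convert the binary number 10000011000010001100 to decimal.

Sum of powers of 2 for each 1-bit:
2^2 + 2^3 + 2^7 + 2^12 + 2^13 + 2^19
= 4 + 8 + 128 + 4096 + 8192 + 524288
= 536716



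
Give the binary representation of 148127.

Using repeated division by 2:
148127 ÷ 2 = 74063 remainder 1
74063 ÷ 2 = 37031 remainder 1
37031 ÷ 2 = 18515 remainder 1
18515 ÷ 2 = 9257 remainder 1
9257 ÷ 2 = 4628 remainder 1
4628 ÷ 2 = 2314 remainder 0
2314 ÷ 2 = 1157 remainder 0
1157 ÷ 2 = 578 remainder 1
578 ÷ 2 = 289 remainder 0
289 ÷ 2 = 144 remainder 1
144 ÷ 2 = 72 remainder 0
72 ÷ 2 = 36 remainder 0
36 ÷ 2 = 18 remainder 0
18 ÷ 2 = 9 remainder 0
9 ÷ 2 = 4 remainder 1
4 ÷ 2 = 2 remainder 0
2 ÷ 2 = 1 remainder 0
1 ÷ 2 = 0 remainder 1
Reading remainders bottom to top: 100100001010011111



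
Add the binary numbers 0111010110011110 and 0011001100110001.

Add column by column from the right: bit + bit + carry-in; write the sum mod 2, carry 1 when the sum is 2 or 3.
carry:  1110111001100000
        0111010110011110
+       0011001100110001
------------------------
       01010100011001111
(the carry out of the leftmost column, 0, becomes the leading bit)
Decimal check:
  0111010110011110 = 16384 + 8192 + 4096 + 1024 + 256 + 128 + 16 + 8 + 4 + 2 = 30110
  0011001100110001 = 8192 + 4096 + 512 + 256 + 32 + 16 + 1 = 13105
  30110 + 13105 = 43215, and 01010100011001111 = 32768 + 8192 + 2048 + 128 + 64 + 8 + 4 + 2 + 1 = 43215 ✓



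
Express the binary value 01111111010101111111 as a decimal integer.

Sum of powers of 2 for each 1-bit:
2^0 + 2^1 + 2^2 + 2^3 + 2^4 + 2^5 + 2^6 + 2^8 + 2^10 + 2^12 + 2^13 + 2^14 + 2^15 + 2^16 + 2^17 + 2^18
= 1 + 2 + 4 + 8 + 16 + 32 + 64 + 256 + 1024 + 4096 + 8192 + 16384 + 32768 + 65536 + 131072 + 262144
= 521599



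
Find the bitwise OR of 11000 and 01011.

OR: 1 when either bit is 1
  11000
| 01011
-------
  11011
Decimal: 24 | 11 = 27



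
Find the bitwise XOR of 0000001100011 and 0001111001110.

XOR: 1 when bits differ
  0000001100011
^ 0001111001110
---------------
  0001110101101
Decimal: 99 ^ 974 = 941



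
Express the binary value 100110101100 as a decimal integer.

Sum of powers of 2 for each 1-bit:
2^2 + 2^3 + 2^5 + 2^7 + 2^8 + 2^11
= 4 + 8 + 32 + 128 + 256 + 2048
= 2476



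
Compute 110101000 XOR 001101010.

XOR: 1 when bits differ
  110101000
^ 001101010
-----------
  111000010
Decimal: 424 ^ 106 = 450



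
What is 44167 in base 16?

Using repeated division by 16 (digits 10–15 are A–F):
44167 ÷ 16 = 2760 remainder 7
2760 ÷ 16 = 172 remainder 8
172 ÷ 16 = 10 remainder 12 (C)
10 ÷ 16 = 0 remainder 10 (A)
Reading remainders bottom to top: AC87



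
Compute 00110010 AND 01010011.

AND: 1 only when both bits are 1
  00110010
& 01010011
----------
  00010010
Decimal: 50 & 83 = 18



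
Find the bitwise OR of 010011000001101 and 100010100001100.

OR: 1 when either bit is 1
  010011000001101
| 100010100001100
-----------------
  110011100001101
Decimal: 9741 | 17676 = 26381



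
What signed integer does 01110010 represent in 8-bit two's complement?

Binary: 01110010
Sign bit: 0 (non-negative)
Read directly as an unsigned value:
01110010 = 64 + 32 + 16 + 2 = 114
Value: 114



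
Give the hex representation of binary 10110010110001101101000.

Group into 4-bit nibbles from right:
  0101 = 5
  1001 = 9
  0110 = 6
  0011 = 3
  0110 = 6
  1000 = 8
Result: 596368



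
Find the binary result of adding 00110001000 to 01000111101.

Add column by column from the right: bit + bit + carry-in; write the sum mod 2, carry 1 when the sum is 2 or 3.
carry:  00001110000
        00110001000
+       01000111101
-------------------
       001111000101
(the carry out of the leftmost column, 0, becomes the leading bit)
Decimal check:
  00110001000 = 256 + 128 + 8 = 392
  01000111101 = 512 + 32 + 16 + 8 + 4 + 1 = 573
  392 + 573 = 965, and 001111000101 = 512 + 256 + 128 + 64 + 4 + 1 = 965 ✓



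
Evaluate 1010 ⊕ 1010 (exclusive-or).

XOR: 1 when bits differ
  1010
^ 1010
------
  0000
Decimal: 10 ^ 10 = 0



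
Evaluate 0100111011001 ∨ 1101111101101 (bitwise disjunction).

OR: 1 when either bit is 1
  0100111011001
| 1101111101101
---------------
  1101111111101
Decimal: 2521 | 7149 = 7165



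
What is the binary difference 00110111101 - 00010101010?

Method 1 - Direct subtraction (column by column from the right: bit − bit − borrow-in; if negative, add 2 and borrow 1 from the next column):
borrow: 00000000100
        00110111101
-       00010101010
-------------------
        00100010011

Method 2 - Add two's complement:
Two's complement of 00010101010: invert → 11101010101, add 1 → 11101010110
  00110111101
+ 11101010110
-------------
 100100010011  (end carry out of the top bit = 1)
Discarding the end carry: 00100010011
Decimal check:
  00110111101 = 256 + 128 + 32 + 16 + 8 + 4 + 1 = 445
  00010101010 = 128 + 32 + 8 + 2 = 170
  445 - 170 = 275, and 00100010011 = 256 + 16 + 2 + 1 = 275 ✓



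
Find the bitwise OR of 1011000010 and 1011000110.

OR: 1 when either bit is 1
  1011000010
| 1011000110
------------
  1011000110
Decimal: 706 | 710 = 710



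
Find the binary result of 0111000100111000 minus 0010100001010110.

Method 1 - Direct subtraction (column by column from the right: bit − bit − borrow-in; if negative, add 2 and borrow 1 from the next column):
borrow: 0001000110001100
        0111000100111000
-       0010100001010110
------------------------
        0100100011100010

Method 2 - Add two's complement:
Two's complement of 0010100001010110: invert → 1101011110101001, add 1 → 1101011110101010
  0111000100111000
+ 1101011110101010
------------------
 10100100011100010  (end carry out of the top bit = 1)
Discarding the end carry: 0100100011100010
Decimal check:
  0111000100111000 = 16384 + 8192 + 4096 + 256 + 32 + 16 + 8 = 28984
  0010100001010110 = 8192 + 2048 + 64 + 16 + 4 + 2 = 10326
  28984 - 10326 = 18658, and 0100100011100010 = 16384 + 2048 + 128 + 64 + 32 + 2 = 18658 ✓



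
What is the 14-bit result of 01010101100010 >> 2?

Original: 01010101100010 (decimal 5474)
Shift right by 2 positions
Drop the 2 low bits; fill with zeros on the left
Result: 00010101011000 (decimal 1368)
Equivalent: 5474 >> 2 = 5474 ÷ 2^2 = 1368



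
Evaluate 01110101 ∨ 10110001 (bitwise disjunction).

OR: 1 when either bit is 1
  01110101
| 10110001
----------
  11110101
Decimal: 117 | 177 = 245



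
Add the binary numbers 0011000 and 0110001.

Add column by column from the right: bit + bit + carry-in; write the sum mod 2, carry 1 when the sum is 2 or 3.
carry:  1100000
        0011000
+       0110001
---------------
       01001001
(the carry out of the leftmost column, 0, becomes the leading bit)
Decimal check:
  0011000 = 16 + 8 = 24
  0110001 = 32 + 16 + 1 = 49
  24 + 49 = 73, and 01001001 = 64 + 8 + 1 = 73 ✓



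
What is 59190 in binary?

Using repeated division by 2:
59190 ÷ 2 = 29595 remainder 0
29595 ÷ 2 = 14797 remainder 1
14797 ÷ 2 = 7398 remainder 1
7398 ÷ 2 = 3699 remainder 0
3699 ÷ 2 = 1849 remainder 1
1849 ÷ 2 = 924 remainder 1
924 ÷ 2 = 462 remainder 0
462 ÷ 2 = 231 remainder 0
231 ÷ 2 = 115 remainder 1
115 ÷ 2 = 57 remainder 1
57 ÷ 2 = 28 remainder 1
28 ÷ 2 = 14 remainder 0
14 ÷ 2 = 7 remainder 0
7 ÷ 2 = 3 remainder 1
3 ÷ 2 = 1 remainder 1
1 ÷ 2 = 0 remainder 1
Reading remainders bottom to top: 1110011100110110



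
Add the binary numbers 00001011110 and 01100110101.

Add column by column from the right: bit + bit + carry-in; write the sum mod 2, carry 1 when the sum is 2 or 3.
carry:  00011111000
        00001011110
+       01100110101
-------------------
       001110010011
(the carry out of the leftmost column, 0, becomes the leading bit)
Decimal check:
  00001011110 = 64 + 16 + 8 + 4 + 2 = 94
  01100110101 = 512 + 256 + 32 + 16 + 4 + 1 = 821
  94 + 821 = 915, and 001110010011 = 512 + 256 + 128 + 16 + 2 + 1 = 915 ✓



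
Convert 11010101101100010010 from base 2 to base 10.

Sum of powers of 2 for each 1-bit:
2^1 + 2^4 + 2^8 + 2^9 + 2^11 + 2^12 + 2^14 + 2^16 + 2^18 + 2^19
= 2 + 16 + 256 + 512 + 2048 + 4096 + 16384 + 65536 + 262144 + 524288
= 875282



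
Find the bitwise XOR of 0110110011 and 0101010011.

XOR: 1 when bits differ
  0110110011
^ 0101010011
------------
  0011100000
Decimal: 435 ^ 339 = 224



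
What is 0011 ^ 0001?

XOR: 1 when bits differ
  0011
^ 0001
------
  0010
Decimal: 3 ^ 1 = 2



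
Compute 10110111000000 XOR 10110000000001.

XOR: 1 when bits differ
  10110111000000
^ 10110000000001
----------------
  00000111000001
Decimal: 11712 ^ 11265 = 449



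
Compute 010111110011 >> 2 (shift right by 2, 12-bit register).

Original: 010111110011 (decimal 1523)
Shift right by 2 positions
Drop the 2 low bits; fill with zeros on the left
Result: 000101111100 (decimal 380)
Equivalent: 1523 >> 2 = 1523 ÷ 2^2 = 380



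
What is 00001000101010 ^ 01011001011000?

XOR: 1 when bits differ
  00001000101010
^ 01011001011000
----------------
  01010001110010
Decimal: 554 ^ 5720 = 5234



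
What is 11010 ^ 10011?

XOR: 1 when bits differ
  11010
^ 10011
-------
  01001
Decimal: 26 ^ 19 = 9



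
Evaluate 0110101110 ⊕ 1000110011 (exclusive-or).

XOR: 1 when bits differ
  0110101110
^ 1000110011
------------
  1110011101
Decimal: 430 ^ 563 = 925



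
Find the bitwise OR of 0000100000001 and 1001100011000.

OR: 1 when either bit is 1
  0000100000001
| 1001100011000
---------------
  1001100011001
Decimal: 257 | 4888 = 4889



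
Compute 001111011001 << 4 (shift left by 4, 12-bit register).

Original: 001111011001 (decimal 985)
Shift left by 4 positions
Append 4 zeros on the right and drop the 4 high bits that overflow the 12-bit width
Result: 110110010000 (decimal 3472)
Equivalent: 985 << 4 = 985 × 2^4 = 15760, truncated to 12 bits = 3472



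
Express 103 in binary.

Using repeated division by 2:
103 ÷ 2 = 51 remainder 1
51 ÷ 2 = 25 remainder 1
25 ÷ 2 = 12 remainder 1
12 ÷ 2 = 6 remainder 0
6 ÷ 2 = 3 remainder 0
3 ÷ 2 = 1 remainder 1
1 ÷ 2 = 0 remainder 1
Reading remainders bottom to top: 1100111



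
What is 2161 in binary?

Using repeated division by 2:
2161 ÷ 2 = 1080 remainder 1
1080 ÷ 2 = 540 remainder 0
540 ÷ 2 = 270 remainder 0
270 ÷ 2 = 135 remainder 0
135 ÷ 2 = 67 remainder 1
67 ÷ 2 = 33 remainder 1
33 ÷ 2 = 16 remainder 1
16 ÷ 2 = 8 remainder 0
8 ÷ 2 = 4 remainder 0
4 ÷ 2 = 2 remainder 0
2 ÷ 2 = 1 remainder 0
1 ÷ 2 = 0 remainder 1
Reading remainders bottom to top: 100001110001



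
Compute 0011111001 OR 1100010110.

OR: 1 when either bit is 1
  0011111001
| 1100010110
------------
  1111111111
Decimal: 249 | 790 = 1023



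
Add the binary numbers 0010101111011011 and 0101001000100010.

Add column by column from the right: bit + bit + carry-in; write the sum mod 2, carry 1 when the sum is 2 or 3.
carry:  0000010000000100
        0010101111011011
+       0101001000100010
------------------------
       00111110111111101
(the carry out of the leftmost column, 0, becomes the leading bit)
Decimal check:
  0010101111011011 = 8192 + 2048 + 512 + 256 + 128 + 64 + 16 + 8 + 2 + 1 = 11227
  0101001000100010 = 16384 + 4096 + 512 + 32 + 2 = 21026
  11227 + 21026 = 32253, and 00111110111111101 = 16384 + 8192 + 4096 + 2048 + 1024 + 256 + 128 + 64 + 32 + 16 + 8 + 4 + 1 = 32253 ✓



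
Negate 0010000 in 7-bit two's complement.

Original: 0010000
Step 1 - Invert all bits: 1101111
Step 2 - Add 1: 1110000
Verification: 0010000 + 1110000 = 10000000; discarding the end carry (carry out of the top bit) leaves the 7-bit value 0000000, as required for x + (-x)



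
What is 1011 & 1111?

AND: 1 only when both bits are 1
  1011
& 1111
------
  1011
Decimal: 11 & 15 = 11



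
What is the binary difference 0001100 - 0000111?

Method 1 - Direct subtraction (column by column from the right: bit − bit − borrow-in; if negative, add 2 and borrow 1 from the next column):
borrow: 0001110
        0001100
-       0000111
---------------
        0000101

Method 2 - Add two's complement:
Two's complement of 0000111: invert → 1111000, add 1 → 1111001
  0001100
+ 1111001
---------
 10000101  (end carry out of the top bit = 1)
Discarding the end carry: 0000101
Decimal check:
  0001100 = 8 + 4 = 12
  0000111 = 4 + 2 + 1 = 7
  12 - 7 = 5, and 0000101 = 4 + 1 = 5 ✓



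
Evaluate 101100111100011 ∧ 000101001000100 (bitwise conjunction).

AND: 1 only when both bits are 1
  101100111100011
& 000101001000100
-----------------
  000100001000000
Decimal: 23011 & 2628 = 2112



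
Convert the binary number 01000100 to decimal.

Sum of powers of 2 for each 1-bit:
2^2 + 2^6
= 4 + 64
= 68



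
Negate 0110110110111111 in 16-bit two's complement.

Original: 0110110110111111
Step 1 - Invert all bits: 1001001001000000
Step 2 - Add 1: 1001001001000001
Verification: 0110110110111111 + 1001001001000001 = 10000000000000000; discarding the end carry (carry out of the top bit) leaves the 16-bit value 0000000000000000, as required for x + (-x)



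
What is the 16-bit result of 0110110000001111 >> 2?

Original: 0110110000001111 (decimal 27663)
Shift right by 2 positions
Drop the 2 low bits; fill with zeros on the left
Result: 0001101100000011 (decimal 6915)
Equivalent: 27663 >> 2 = 27663 ÷ 2^2 = 6915



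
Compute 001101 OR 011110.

OR: 1 when either bit is 1
  001101
| 011110
--------
  011111
Decimal: 13 | 30 = 31



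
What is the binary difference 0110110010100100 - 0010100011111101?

Method 1 - Direct subtraction (column by column from the right: bit − bit − borrow-in; if negative, add 2 and borrow 1 from the next column):
borrow: 0000011111111110
        0110110010100100
-       0010100011111101
------------------------
        0100001110100111

Method 2 - Add two's complement:
Two's complement of 0010100011111101: invert → 1101011100000010, add 1 → 1101011100000011
  0110110010100100
+ 1101011100000011
------------------
 10100001110100111  (end carry out of the top bit = 1)
Discarding the end carry: 0100001110100111
Decimal check:
  0110110010100100 = 16384 + 8192 + 2048 + 1024 + 128 + 32 + 4 = 27812
  0010100011111101 = 8192 + 2048 + 128 + 64 + 32 + 16 + 8 + 4 + 1 = 10493
  27812 - 10493 = 17319, and 0100001110100111 = 16384 + 512 + 256 + 128 + 32 + 4 + 2 + 1 = 17319 ✓



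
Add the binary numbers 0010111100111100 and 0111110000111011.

Add column by column from the right: bit + bit + carry-in; write the sum mod 2, carry 1 when the sum is 2 or 3.
carry:  1111100001110000
        0010111100111100
+       0111110000111011
------------------------
       01010101101110111
(the carry out of the leftmost column, 0, becomes the leading bit)
Decimal check:
  0010111100111100 = 8192 + 2048 + 1024 + 512 + 256 + 32 + 16 + 8 + 4 = 12092
  0111110000111011 = 16384 + 8192 + 4096 + 2048 + 1024 + 32 + 16 + 8 + 2 + 1 = 31803
  12092 + 31803 = 43895, and 01010101101110111 = 32768 + 8192 + 2048 + 512 + 256 + 64 + 32 + 16 + 4 + 2 + 1 = 43895 ✓



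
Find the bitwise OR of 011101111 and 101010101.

OR: 1 when either bit is 1
  011101111
| 101010101
-----------
  111111111
Decimal: 239 | 341 = 511



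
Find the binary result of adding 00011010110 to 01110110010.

Add column by column from the right: bit + bit + carry-in; write the sum mod 2, carry 1 when the sum is 2 or 3.
carry:  11111101100
        00011010110
+       01110110010
-------------------
       010010001000
(the carry out of the leftmost column, 0, becomes the leading bit)
Decimal check:
  00011010110 = 128 + 64 + 16 + 4 + 2 = 214
  01110110010 = 512 + 256 + 128 + 32 + 16 + 2 = 946
  214 + 946 = 1160, and 010010001000 = 1024 + 128 + 8 = 1160 ✓



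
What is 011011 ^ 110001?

XOR: 1 when bits differ
  011011
^ 110001
--------
  101010
Decimal: 27 ^ 49 = 42



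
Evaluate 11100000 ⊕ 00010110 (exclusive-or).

XOR: 1 when bits differ
  11100000
^ 00010110
----------
  11110110
Decimal: 224 ^ 22 = 246



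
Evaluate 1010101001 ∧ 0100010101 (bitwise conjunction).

AND: 1 only when both bits are 1
  1010101001
& 0100010101
------------
  0000000001
Decimal: 681 & 277 = 1



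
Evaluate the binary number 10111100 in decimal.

Sum of powers of 2 for each 1-bit:
2^2 + 2^3 + 2^4 + 2^5 + 2^7
= 4 + 8 + 16 + 32 + 128
= 188



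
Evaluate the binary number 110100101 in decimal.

Sum of powers of 2 for each 1-bit:
2^0 + 2^2 + 2^5 + 2^7 + 2^8
= 1 + 4 + 32 + 128 + 256
= 421



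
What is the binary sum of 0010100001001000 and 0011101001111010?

Add column by column from the right: bit + bit + carry-in; write the sum mod 2, carry 1 when the sum is 2 or 3.
carry:  0111000011110000
        0010100001001000
+       0011101001111010
------------------------
       00110001011000010
(the carry out of the leftmost column, 0, becomes the leading bit)
Decimal check:
  0010100001001000 = 8192 + 2048 + 64 + 8 = 10312
  0011101001111010 = 8192 + 4096 + 2048 + 512 + 64 + 32 + 16 + 8 + 2 = 14970
  10312 + 14970 = 25282, and 00110001011000010 = 16384 + 8192 + 512 + 128 + 64 + 2 = 25282 ✓



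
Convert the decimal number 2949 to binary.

Using repeated division by 2:
2949 ÷ 2 = 1474 remainder 1
1474 ÷ 2 = 737 remainder 0
737 ÷ 2 = 368 remainder 1
368 ÷ 2 = 184 remainder 0
184 ÷ 2 = 92 remainder 0
92 ÷ 2 = 46 remainder 0
46 ÷ 2 = 23 remainder 0
23 ÷ 2 = 11 remainder 1
11 ÷ 2 = 5 remainder 1
5 ÷ 2 = 2 remainder 1
2 ÷ 2 = 1 remainder 0
1 ÷ 2 = 0 remainder 1
Reading remainders bottom to top: 101110000101



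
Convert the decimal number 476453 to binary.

Using repeated division by 2:
476453 ÷ 2 = 238226 remainder 1
238226 ÷ 2 = 119113 remainder 0
119113 ÷ 2 = 59556 remainder 1
59556 ÷ 2 = 29778 remainder 0
29778 ÷ 2 = 14889 remainder 0
14889 ÷ 2 = 7444 remainder 1
7444 ÷ 2 = 3722 remainder 0
3722 ÷ 2 = 1861 remainder 0
1861 ÷ 2 = 930 remainder 1
930 ÷ 2 = 465 remainder 0
465 ÷ 2 = 232 remainder 1
232 ÷ 2 = 116 remainder 0
116 ÷ 2 = 58 remainder 0
58 ÷ 2 = 29 remainder 0
29 ÷ 2 = 14 remainder 1
14 ÷ 2 = 7 remainder 0
7 ÷ 2 = 3 remainder 1
3 ÷ 2 = 1 remainder 1
1 ÷ 2 = 0 remainder 1
Reading remainders bottom to top: 1110100010100100101



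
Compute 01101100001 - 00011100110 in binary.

Method 1 - Direct subtraction (column by column from the right: bit − bit − borrow-in; if negative, add 2 and borrow 1 from the next column):
borrow: 00111111100
        01101100001
-       00011100110
-------------------
        01001111011

Method 2 - Add two's complement:
Two's complement of 00011100110: invert → 11100011001, add 1 → 11100011010
  01101100001
+ 11100011010
-------------
 101001111011  (end carry out of the top bit = 1)
Discarding the end carry: 01001111011
Decimal check:
  01101100001 = 512 + 256 + 64 + 32 + 1 = 865
  00011100110 = 128 + 64 + 32 + 4 + 2 = 230
  865 - 230 = 635, and 01001111011 = 512 + 64 + 32 + 16 + 8 + 2 + 1 = 635 ✓



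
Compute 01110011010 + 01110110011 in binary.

Add column by column from the right: bit + bit + carry-in; write the sum mod 2, carry 1 when the sum is 2 or 3.
carry:  11101100100
        01110011010
+       01110110011
-------------------
       011101001101
(the carry out of the leftmost column, 0, becomes the leading bit)
Decimal check:
  01110011010 = 512 + 256 + 128 + 16 + 8 + 2 = 922
  01110110011 = 512 + 256 + 128 + 32 + 16 + 2 + 1 = 947
  922 + 947 = 1869, and 011101001101 = 1024 + 512 + 256 + 64 + 8 + 4 + 1 = 1869 ✓



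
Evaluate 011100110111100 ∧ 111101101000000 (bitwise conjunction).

AND: 1 only when both bits are 1
  011100110111100
& 111101101000000
-----------------
  011100100000000
Decimal: 14780 & 31552 = 14592



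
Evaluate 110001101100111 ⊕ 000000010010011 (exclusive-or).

XOR: 1 when bits differ
  110001101100111
^ 000000010010011
-----------------
  110001111110100
Decimal: 25447 ^ 147 = 25588



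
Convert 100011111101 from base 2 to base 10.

Sum of powers of 2 for each 1-bit:
2^0 + 2^2 + 2^3 + 2^4 + 2^5 + 2^6 + 2^7 + 2^11
= 1 + 4 + 8 + 16 + 32 + 64 + 128 + 2048
= 2301



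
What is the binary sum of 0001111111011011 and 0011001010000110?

Add column by column from the right: bit + bit + carry-in; write the sum mod 2, carry 1 when the sum is 2 or 3.
carry:  0111111100111100
        0001111111011011
+       0011001010000110
------------------------
       00101001001100001
(the carry out of the leftmost column, 0, becomes the leading bit)
Decimal check:
  0001111111011011 = 4096 + 2048 + 1024 + 512 + 256 + 128 + 64 + 16 + 8 + 2 + 1 = 8155
  0011001010000110 = 8192 + 4096 + 512 + 128 + 4 + 2 = 12934
  8155 + 12934 = 21089, and 00101001001100001 = 16384 + 4096 + 512 + 64 + 32 + 1 = 21089 ✓



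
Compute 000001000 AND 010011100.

AND: 1 only when both bits are 1
  000001000
& 010011100
-----------
  000001000
Decimal: 8 & 156 = 8



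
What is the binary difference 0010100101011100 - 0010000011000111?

Method 1 - Direct subtraction (column by column from the right: bit − bit − borrow-in; if negative, add 2 and borrow 1 from the next column):
borrow: 0000000100001110
        0010100101011100
-       0010000011000111
------------------------
        0000100010010101

Method 2 - Add two's complement:
Two's complement of 0010000011000111: invert → 1101111100111000, add 1 → 1101111100111001
  0010100101011100
+ 1101111100111001
------------------
 10000100010010101  (end carry out of the top bit = 1)
Discarding the end carry: 0000100010010101
Decimal check:
  0010100101011100 = 8192 + 2048 + 256 + 64 + 16 + 8 + 4 = 10588
  0010000011000111 = 8192 + 128 + 64 + 4 + 2 + 1 = 8391
  10588 - 8391 = 2197, and 0000100010010101 = 2048 + 128 + 16 + 4 + 1 = 2197 ✓



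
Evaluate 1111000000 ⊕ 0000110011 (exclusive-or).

XOR: 1 when bits differ
  1111000000
^ 0000110011
------------
  1111110011
Decimal: 960 ^ 51 = 1011



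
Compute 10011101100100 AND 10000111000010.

AND: 1 only when both bits are 1
  10011101100100
& 10000111000010
----------------
  10000101000000
Decimal: 10084 & 8642 = 8512



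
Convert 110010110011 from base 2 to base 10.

Sum of powers of 2 for each 1-bit:
2^0 + 2^1 + 2^4 + 2^5 + 2^7 + 2^10 + 2^11
= 1 + 2 + 16 + 32 + 128 + 1024 + 2048
= 3251



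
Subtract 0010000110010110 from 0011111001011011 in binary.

Method 1 - Direct subtraction (column by column from the right: bit − bit − borrow-in; if negative, add 2 and borrow 1 from the next column):
borrow: 0000001100001000
        0011111001011011
-       0010000110010110
------------------------
        0001110011000101

Method 2 - Add two's complement:
Two's complement of 0010000110010110: invert → 1101111001101001, add 1 → 1101111001101010
  0011111001011011
+ 1101111001101010
------------------
 10001110011000101  (end carry out of the top bit = 1)
Discarding the end carry: 0001110011000101
Decimal check:
  0011111001011011 = 8192 + 4096 + 2048 + 1024 + 512 + 64 + 16 + 8 + 2 + 1 = 15963
  0010000110010110 = 8192 + 256 + 128 + 16 + 4 + 2 = 8598
  15963 - 8598 = 7365, and 0001110011000101 = 4096 + 2048 + 1024 + 128 + 64 + 4 + 1 = 7365 ✓



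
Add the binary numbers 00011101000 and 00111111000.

Add column by column from the right: bit + bit + carry-in; write the sum mod 2, carry 1 when the sum is 2 or 3.
carry:  01111110000
        00011101000
+       00111111000
-------------------
       001011100000
(the carry out of the leftmost column, 0, becomes the leading bit)
Decimal check:
  00011101000 = 128 + 64 + 32 + 8 = 232
  00111111000 = 256 + 128 + 64 + 32 + 16 + 8 = 504
  232 + 504 = 736, and 001011100000 = 512 + 128 + 64 + 32 = 736 ✓



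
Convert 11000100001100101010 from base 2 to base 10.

Sum of powers of 2 for each 1-bit:
2^1 + 2^3 + 2^5 + 2^8 + 2^9 + 2^14 + 2^18 + 2^19
= 2 + 8 + 32 + 256 + 512 + 16384 + 262144 + 524288
= 803626



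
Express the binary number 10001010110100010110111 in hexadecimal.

Group into 4-bit nibbles from right:
  0100 = 4
  0101 = 5
  0110 = 6
  1000 = 8
  1011 = B
  0111 = 7
Result: 4568B7



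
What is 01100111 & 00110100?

AND: 1 only when both bits are 1
  01100111
& 00110100
----------
  00100100
Decimal: 103 & 52 = 36



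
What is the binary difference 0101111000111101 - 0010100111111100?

Method 1 - Direct subtraction (column by column from the right: bit − bit − borrow-in; if negative, add 2 and borrow 1 from the next column):
borrow: 0100001110000000
        0101111000111101
-       0010100111111100
------------------------
        0011010001000001

Method 2 - Add two's complement:
Two's complement of 0010100111111100: invert → 1101011000000011, add 1 → 1101011000000100
  0101111000111101
+ 1101011000000100
------------------
 10011010001000001  (end carry out of the top bit = 1)
Discarding the end carry: 0011010001000001
Decimal check:
  0101111000111101 = 16384 + 4096 + 2048 + 1024 + 512 + 32 + 16 + 8 + 4 + 1 = 24125
  0010100111111100 = 8192 + 2048 + 256 + 128 + 64 + 32 + 16 + 8 + 4 = 10748
  24125 - 10748 = 13377, and 0011010001000001 = 8192 + 4096 + 1024 + 64 + 1 = 13377 ✓



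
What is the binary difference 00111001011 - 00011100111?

Method 1 - Direct subtraction (column by column from the right: bit − bit − borrow-in; if negative, add 2 and borrow 1 from the next column):
borrow: 00111001000
        00111001011
-       00011100111
-------------------
        00011100100

Method 2 - Add two's complement:
Two's complement of 00011100111: invert → 11100011000, add 1 → 11100011001
  00111001011
+ 11100011001
-------------
 100011100100  (end carry out of the top bit = 1)
Discarding the end carry: 00011100100
Decimal check:
  00111001011 = 256 + 128 + 64 + 8 + 2 + 1 = 459
  00011100111 = 128 + 64 + 32 + 4 + 2 + 1 = 231
  459 - 231 = 228, and 00011100100 = 128 + 64 + 32 + 4 = 228 ✓



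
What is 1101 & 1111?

AND: 1 only when both bits are 1
  1101
& 1111
------
  1101
Decimal: 13 & 15 = 13



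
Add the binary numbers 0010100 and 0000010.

Add column by column from the right: bit + bit + carry-in; write the sum mod 2, carry 1 when the sum is 2 or 3.
carry:  0000000
        0010100
+       0000010
---------------
       00010110
(the carry out of the leftmost column, 0, becomes the leading bit)
Decimal check:
  0010100 = 16 + 4 = 20
  0000010 = 2
  20 + 2 = 22, and 00010110 = 16 + 4 + 2 = 22 ✓



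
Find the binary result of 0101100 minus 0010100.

Method 1 - Direct subtraction (column by column from the right: bit − bit − borrow-in; if negative, add 2 and borrow 1 from the next column):
borrow: 0100000
        0101100
-       0010100
---------------
        0011000

Method 2 - Add two's complement:
Two's complement of 0010100: invert → 1101011, add 1 → 1101100
  0101100
+ 1101100
---------
 10011000  (end carry out of the top bit = 1)
Discarding the end carry: 0011000
Decimal check:
  0101100 = 32 + 8 + 4 = 44
  0010100 = 16 + 4 = 20
  44 - 20 = 24, and 0011000 = 16 + 8 = 24 ✓



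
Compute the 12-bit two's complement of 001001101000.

Original: 001001101000
Step 1 - Invert all bits: 110110010111
Step 2 - Add 1: 110110011000
Verification: 001001101000 + 110110011000 = 1000000000000; discarding the end carry (carry out of the top bit) leaves the 12-bit value 000000000000, as required for x + (-x)



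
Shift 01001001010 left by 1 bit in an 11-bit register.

Original: 01001001010 (decimal 586)
Shift left by 1 position
Append 1 zero on the right
Result: 10010010100 (decimal 1172)
Equivalent: 586 << 1 = 586 × 2^1 = 1172



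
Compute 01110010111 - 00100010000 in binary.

Method 1 - Direct subtraction (column by column from the right: bit − bit − borrow-in; if negative, add 2 and borrow 1 from the next column):
borrow: 00000000000
        01110010111
-       00100010000
-------------------
        01010000111

Method 2 - Add two's complement:
Two's complement of 00100010000: invert → 11011101111, add 1 → 11011110000
  01110010111
+ 11011110000
-------------
 101010000111  (end carry out of the top bit = 1)
Discarding the end carry: 01010000111
Decimal check:
  01110010111 = 512 + 256 + 128 + 16 + 4 + 2 + 1 = 919
  00100010000 = 256 + 16 = 272
  919 - 272 = 647, and 01010000111 = 512 + 128 + 4 + 2 + 1 = 647 ✓



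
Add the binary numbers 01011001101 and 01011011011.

Add column by column from the right: bit + bit + carry-in; write the sum mod 2, carry 1 when the sum is 2 or 3.
carry:  10110111110
        01011001101
+       01011011011
-------------------
       010110101000
(the carry out of the leftmost column, 0, becomes the leading bit)
Decimal check:
  01011001101 = 512 + 128 + 64 + 8 + 4 + 1 = 717
  01011011011 = 512 + 128 + 64 + 16 + 8 + 2 + 1 = 731
  717 + 731 = 1448, and 010110101000 = 1024 + 256 + 128 + 32 + 8 = 1448 ✓



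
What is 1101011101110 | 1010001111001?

OR: 1 when either bit is 1
  1101011101110
| 1010001111001
---------------
  1111011111111
Decimal: 6894 | 5241 = 7935



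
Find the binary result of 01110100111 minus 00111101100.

Method 1 - Direct subtraction (column by column from the right: bit − bit − borrow-in; if negative, add 2 and borrow 1 from the next column):
borrow: 01111110000
        01110100111
-       00111101100
-------------------
        00110111011

Method 2 - Add two's complement:
Two's complement of 00111101100: invert → 11000010011, add 1 → 11000010100
  01110100111
+ 11000010100
-------------
 100110111011  (end carry out of the top bit = 1)
Discarding the end carry: 00110111011
Decimal check:
  01110100111 = 512 + 256 + 128 + 32 + 4 + 2 + 1 = 935
  00111101100 = 256 + 128 + 64 + 32 + 8 + 4 = 492
  935 - 492 = 443, and 00110111011 = 256 + 128 + 32 + 16 + 8 + 2 + 1 = 443 ✓



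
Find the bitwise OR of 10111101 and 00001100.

OR: 1 when either bit is 1
  10111101
| 00001100
----------
  10111101
Decimal: 189 | 12 = 189



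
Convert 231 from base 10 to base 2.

Using repeated division by 2:
231 ÷ 2 = 115 remainder 1
115 ÷ 2 = 57 remainder 1
57 ÷ 2 = 28 remainder 1
28 ÷ 2 = 14 remainder 0
14 ÷ 2 = 7 remainder 0
7 ÷ 2 = 3 remainder 1
3 ÷ 2 = 1 remainder 1
1 ÷ 2 = 0 remainder 1
Reading remainders bottom to top: 11100111



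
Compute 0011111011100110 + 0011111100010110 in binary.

Add column by column from the right: bit + bit + carry-in; write the sum mod 2, carry 1 when the sum is 2 or 3.
carry:  0111110000001100
        0011111011100110
+       0011111100010110
------------------------
       00111110111111100
(the carry out of the leftmost column, 0, becomes the leading bit)
Decimal check:
  0011111011100110 = 8192 + 4096 + 2048 + 1024 + 512 + 128 + 64 + 32 + 4 + 2 = 16102
  0011111100010110 = 8192 + 4096 + 2048 + 1024 + 512 + 256 + 16 + 4 + 2 = 16150
  16102 + 16150 = 32252, and 00111110111111100 = 16384 + 8192 + 4096 + 2048 + 1024 + 256 + 128 + 64 + 32 + 16 + 8 + 4 = 32252 ✓



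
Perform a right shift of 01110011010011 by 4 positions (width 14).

Original: 01110011010011 (decimal 7379)
Shift right by 4 positions
Drop the 4 low bits; fill with zeros on the left
Result: 00000111001101 (decimal 461)
Equivalent: 7379 >> 4 = 7379 ÷ 2^4 = 461



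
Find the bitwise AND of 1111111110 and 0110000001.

AND: 1 only when both bits are 1
  1111111110
& 0110000001
------------
  0110000000
Decimal: 1022 & 385 = 384



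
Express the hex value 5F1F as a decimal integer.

Expand by place value (powers of 16):
Digit values: F = 15
5F1F = 5 × 16^3 + 15 × 16^2 + 1 × 16^1 + 15 × 16^0
= 5 × 4096 + 15 × 256 + 1 × 16 + 15 × 1
= 20480 + 3840 + 16 + 15
= 24351



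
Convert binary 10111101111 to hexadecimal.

Group into 4-bit nibbles from right:
  0101 = 5
  1110 = E
  1111 = F
Result: 5EF



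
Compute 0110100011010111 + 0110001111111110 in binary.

Add column by column from the right: bit + bit + carry-in; write the sum mod 2, carry 1 when the sum is 2 or 3.
carry:  1100011111111100
        0110100011010111
+       0110001111111110
------------------------
       01100110011010101
(the carry out of the leftmost column, 0, becomes the leading bit)
Decimal check:
  0110100011010111 = 16384 + 8192 + 2048 + 128 + 64 + 16 + 4 + 2 + 1 = 26839
  0110001111111110 = 16384 + 8192 + 512 + 256 + 128 + 64 + 32 + 16 + 8 + 4 + 2 = 25598
  26839 + 25598 = 52437, and 01100110011010101 = 32768 + 16384 + 2048 + 1024 + 128 + 64 + 16 + 4 + 1 = 52437 ✓



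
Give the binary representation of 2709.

Using repeated division by 2:
2709 ÷ 2 = 1354 remainder 1
1354 ÷ 2 = 677 remainder 0
677 ÷ 2 = 338 remainder 1
338 ÷ 2 = 169 remainder 0
169 ÷ 2 = 84 remainder 1
84 ÷ 2 = 42 remainder 0
42 ÷ 2 = 21 remainder 0
21 ÷ 2 = 10 remainder 1
10 ÷ 2 = 5 remainder 0
5 ÷ 2 = 2 remainder 1
2 ÷ 2 = 1 remainder 0
1 ÷ 2 = 0 remainder 1
Reading remainders bottom to top: 101010010101



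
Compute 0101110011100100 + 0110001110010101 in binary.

Add column by column from the right: bit + bit + carry-in; write the sum mod 2, carry 1 when the sum is 2 or 3.
carry:  1111111100001000
        0101110011100100
+       0110001110010101
------------------------
       01100000001111001
(the carry out of the leftmost column, 0, becomes the leading bit)
Decimal check:
  0101110011100100 = 16384 + 4096 + 2048 + 1024 + 128 + 64 + 32 + 4 = 23780
  0110001110010101 = 16384 + 8192 + 512 + 256 + 128 + 16 + 4 + 1 = 25493
  23780 + 25493 = 49273, and 01100000001111001 = 32768 + 16384 + 64 + 32 + 16 + 8 + 1 = 49273 ✓



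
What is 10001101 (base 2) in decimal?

Sum of powers of 2 for each 1-bit:
2^0 + 2^2 + 2^3 + 2^7
= 1 + 4 + 8 + 128
= 141



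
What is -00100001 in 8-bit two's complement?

Original: 00100001
Step 1 - Invert all bits: 11011110
Step 2 - Add 1: 11011111
Verification: 00100001 + 11011111 = 100000000; discarding the end carry (carry out of the top bit) leaves the 8-bit value 00000000, as required for x + (-x)



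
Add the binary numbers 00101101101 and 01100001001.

Add column by column from the right: bit + bit + carry-in; write the sum mod 2, carry 1 when the sum is 2 or 3.
carry:  11000010010
        00101101101
+       01100001001
-------------------
       010001110110
(the carry out of the leftmost column, 0, becomes the leading bit)
Decimal check:
  00101101101 = 256 + 64 + 32 + 8 + 4 + 1 = 365
  01100001001 = 512 + 256 + 8 + 1 = 777
  365 + 777 = 1142, and 010001110110 = 1024 + 64 + 32 + 16 + 4 + 2 = 1142 ✓



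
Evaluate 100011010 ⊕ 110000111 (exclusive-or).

XOR: 1 when bits differ
  100011010
^ 110000111
-----------
  010011101
Decimal: 282 ^ 391 = 157



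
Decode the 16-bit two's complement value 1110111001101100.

Binary: 1110111001101100
Sign bit: 1 (negative)
Invert: 0001000110010011
Add 1:  0001000110010100
Magnitude: 0001000110010100 = 4096 + 256 + 128 + 16 + 4 = 4500
Value: -4500



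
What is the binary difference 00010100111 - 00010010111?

Method 1 - Direct subtraction (column by column from the right: bit − bit − borrow-in; if negative, add 2 and borrow 1 from the next column):
borrow: 00000100000
        00010100111
-       00010010111
-------------------
        00000010000

Method 2 - Add two's complement:
Two's complement of 00010010111: invert → 11101101000, add 1 → 11101101001
  00010100111
+ 11101101001
-------------
 100000010000  (end carry out of the top bit = 1)
Discarding the end carry: 00000010000
Decimal check:
  00010100111 = 128 + 32 + 4 + 2 + 1 = 167
  00010010111 = 128 + 16 + 4 + 2 + 1 = 151
  167 - 151 = 16, and 00000010000 = 16 ✓



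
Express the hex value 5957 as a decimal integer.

Expand by place value (powers of 16):
5957 = 5 × 16^3 + 9 × 16^2 + 5 × 16^1 + 7 × 16^0
= 5 × 4096 + 9 × 256 + 5 × 16 + 7 × 1
= 20480 + 2304 + 80 + 7
= 22871



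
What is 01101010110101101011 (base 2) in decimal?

Sum of powers of 2 for each 1-bit:
2^0 + 2^1 + 2^3 + 2^5 + 2^6 + 2^8 + 2^10 + 2^11 + 2^13 + 2^15 + 2^17 + 2^18
= 1 + 2 + 8 + 32 + 64 + 256 + 1024 + 2048 + 8192 + 32768 + 131072 + 262144
= 437611



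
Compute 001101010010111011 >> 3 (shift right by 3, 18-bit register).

Original: 001101010010111011 (decimal 54459)
Shift right by 3 positions
Drop the 3 low bits; fill with zeros on the left
Result: 000001101010010111 (decimal 6807)
Equivalent: 54459 >> 3 = 54459 ÷ 2^3 = 6807



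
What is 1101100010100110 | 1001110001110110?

OR: 1 when either bit is 1
  1101100010100110
| 1001110001110110
------------------
  1101110011110110
Decimal: 55462 | 40054 = 56566



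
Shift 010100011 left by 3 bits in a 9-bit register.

Original: 010100011 (decimal 163)
Shift left by 3 positions
Append 3 zeros on the right and drop the 3 high bits that overflow the 9-bit width
Result: 100011000 (decimal 280)
Equivalent: 163 << 3 = 163 × 2^3 = 1304, truncated to 9 bits = 280

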